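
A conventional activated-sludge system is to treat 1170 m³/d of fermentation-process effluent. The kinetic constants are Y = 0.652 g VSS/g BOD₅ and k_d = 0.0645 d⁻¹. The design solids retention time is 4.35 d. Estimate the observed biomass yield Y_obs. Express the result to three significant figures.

Y_obs ≈ 0.509 g VSS/g BOD₅

Correct the yield for decay: Y_obs = Y/(1 + k_d θ_c) = 0.652 / (1 + 0.0645 × 4.35) = 0.652 / 1.281 = 0.5091.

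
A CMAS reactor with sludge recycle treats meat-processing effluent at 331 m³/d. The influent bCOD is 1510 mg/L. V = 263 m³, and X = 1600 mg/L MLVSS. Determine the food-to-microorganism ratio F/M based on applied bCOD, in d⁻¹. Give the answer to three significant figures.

F/M ≈ 1.19 d⁻¹

Food-to-microorganism ratio F/M = Q S₀ / (V X) = 331 × 1510 / (263.0 × 1600) = 1.188 d⁻¹.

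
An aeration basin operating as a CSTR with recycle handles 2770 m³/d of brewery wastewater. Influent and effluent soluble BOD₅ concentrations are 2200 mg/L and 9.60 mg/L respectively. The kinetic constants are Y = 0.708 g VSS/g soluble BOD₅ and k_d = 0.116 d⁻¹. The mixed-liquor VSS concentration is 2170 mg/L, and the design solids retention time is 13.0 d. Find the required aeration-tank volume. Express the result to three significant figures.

Rearranging the biomass balance for a CMAS with decay, V = Y·Q·ΔS·θ_c / [X·(1+k_d θ_c)] = 0.708 × 2770 × (2200 − 9.60) × 13.0 / [2170 × (1 + 0.116 × 13.0)] = 5.58×10^7 / 5442 = 10261 m³.

V ≈ 10300 m³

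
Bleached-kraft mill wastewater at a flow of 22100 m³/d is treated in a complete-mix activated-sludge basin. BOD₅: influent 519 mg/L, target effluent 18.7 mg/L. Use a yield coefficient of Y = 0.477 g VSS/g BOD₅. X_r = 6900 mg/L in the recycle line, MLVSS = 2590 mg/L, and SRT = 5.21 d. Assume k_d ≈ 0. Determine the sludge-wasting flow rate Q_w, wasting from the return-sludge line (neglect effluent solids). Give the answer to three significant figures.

V·X = Y·Q·ΔS·θ_c gives V = 0.477 × 22100 × (519 − 18.7) × 5.21 / 2590 = 10609 m³.
Q_w = (V·X)/(θ_c X_r) = 10609 × 2590 / (5.21 × 6900) = 764.3 m³/d.

Q_w ≈ 764 m³/d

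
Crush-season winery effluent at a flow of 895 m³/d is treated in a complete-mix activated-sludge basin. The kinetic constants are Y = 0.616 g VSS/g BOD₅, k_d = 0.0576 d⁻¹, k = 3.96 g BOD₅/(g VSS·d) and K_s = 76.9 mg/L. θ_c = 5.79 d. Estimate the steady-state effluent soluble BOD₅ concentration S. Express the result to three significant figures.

From the Monod/SRT balance for a CMAS, S = K_s·(1+k_d θ_c)/[θ_c·(Y k − k_d) − 1] = 76.9 × (1 + 0.0576 × 5.79) / [5.79 × (0.616 × 3.96 − 0.0576) − 1] = 102.5 / 12.79 = 8.017 mg/L.

S ≈ 8.02 mg/L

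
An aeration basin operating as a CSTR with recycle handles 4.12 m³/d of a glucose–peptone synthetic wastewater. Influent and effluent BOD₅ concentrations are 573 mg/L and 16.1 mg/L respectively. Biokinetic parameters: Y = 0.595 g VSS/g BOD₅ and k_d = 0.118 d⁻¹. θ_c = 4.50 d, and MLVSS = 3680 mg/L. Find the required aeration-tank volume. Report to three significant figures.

From the SRT design equation V = Y Q (S₀−S) θ_c / [X (1 + k_d θ_c)] = 0.595 × 4.12 × (573 − 16.1) × 4.50 / [3680 × (1 + 0.118 × 4.50)] = 6.14×10^3 / 5634 = 1.090 m³.

V ≈ 1.09 m³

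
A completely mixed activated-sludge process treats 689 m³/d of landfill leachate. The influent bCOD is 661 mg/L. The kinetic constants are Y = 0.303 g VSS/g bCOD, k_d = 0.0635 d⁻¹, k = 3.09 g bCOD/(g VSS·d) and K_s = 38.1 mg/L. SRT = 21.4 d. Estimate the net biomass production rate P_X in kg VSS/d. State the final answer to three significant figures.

From the Monod/SRT balance for a CMAS, S = K_s·(1+k_d θ_c)/[θ_c·(Y k − k_d) − 1] = 38.1 × (1 + 0.0635 × 21.4) / [21.4 × (0.303 × 3.09 − 0.0635) − 1] = 89.87 / 17.68 = 5.084 mg/L.
The observed yield is Y_obs = Y/(1 + k_d·θ_c) = 0.303 / (1 + 0.0635 × 21.4) = 0.303 / 2.359 = 0.1284 g VSS per g bCOD removed.
ΔS = 661 − 5.08 = 655.9 mg/L, so the substrate removal rate is 689 × 655.9/1000 = 451.9 kg bCOD/d.
So the net sludge growth is P_X = 0.1284 × 451.9 = 58.05 kg VSS/d.

P_X ≈ 58.1 kg VSS/d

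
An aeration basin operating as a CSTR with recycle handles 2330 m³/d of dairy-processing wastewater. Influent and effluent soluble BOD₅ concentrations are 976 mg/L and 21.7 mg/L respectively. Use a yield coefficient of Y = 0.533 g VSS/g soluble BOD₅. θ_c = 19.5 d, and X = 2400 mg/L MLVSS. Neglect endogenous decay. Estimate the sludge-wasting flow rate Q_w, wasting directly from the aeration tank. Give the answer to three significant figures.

Q_w ≈ 494 m³/d

With k_d = 0 the design equation reduces to V = Y Q (S₀−S) θ_c / X = 0.533 × 2330 × (976 − 21.7) × 19.5 / 2400 = 9629 m³.
For wasting at MLVSS concentration, Q_w = V/θ_c = 9629/19.5 = 493.8 m³/d.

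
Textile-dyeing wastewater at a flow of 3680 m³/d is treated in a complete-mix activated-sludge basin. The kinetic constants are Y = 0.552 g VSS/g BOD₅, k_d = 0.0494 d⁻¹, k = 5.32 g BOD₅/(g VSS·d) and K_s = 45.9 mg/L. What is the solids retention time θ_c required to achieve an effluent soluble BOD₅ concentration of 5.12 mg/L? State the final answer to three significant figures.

Specific growth rate at S = 5.12 mg/L: μ = YkS/(K_s+S) = 0.552·5.32·5.12/(45.9+5.12) = 0.2947 d⁻¹.
Then 1/θ_c = μ − k_d = 0.2947 − 0.0494 = 0.2453 d⁻¹, giving θ_c = 4.077 d.

θ_c ≈ 4.08 d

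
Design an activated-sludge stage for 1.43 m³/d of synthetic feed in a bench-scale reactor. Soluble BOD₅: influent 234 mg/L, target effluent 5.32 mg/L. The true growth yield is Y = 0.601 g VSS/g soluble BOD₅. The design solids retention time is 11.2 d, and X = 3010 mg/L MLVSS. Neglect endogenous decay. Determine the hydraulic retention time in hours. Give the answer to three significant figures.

With k_d = 0 the design equation reduces to V = Y Q (S₀−S) θ_c / X = 0.601 × 1.43 × (234 − 5.32) × 11.2 / 3010 = 0.7313 m³.
Hydraulic retention time τ = V/Q = 0.7313 / 1.43 = 0.5114 d = 12.27 h.

τ ≈ 12.3 h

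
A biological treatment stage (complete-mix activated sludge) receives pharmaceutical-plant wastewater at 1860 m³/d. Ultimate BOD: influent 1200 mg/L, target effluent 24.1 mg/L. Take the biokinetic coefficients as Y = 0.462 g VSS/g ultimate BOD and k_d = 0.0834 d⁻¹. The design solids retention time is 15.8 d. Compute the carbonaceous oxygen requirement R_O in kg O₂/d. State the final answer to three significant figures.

R_O ≈ 1570 kg O₂/d

Correct the yield for decay: Y_obs = Y/(1 + k_d θ_c) = 0.462 / (1 + 0.0834 × 15.8) = 0.462 / 2.318 = 0.1993.
Mass of ultimate BOD removed per day: Q(S₀ − S) = 1860 × 1176 g/m³ = 2187 kg/d.
Biomass synthesised: P_X = Y_obs × 2187 = 436.0 kg VSS/d.
Carbonaceous O₂ demand = substrate oxidised − cell-mass equivalent = 2187 − 1.42 × 436.0 = 1568 kg O₂/d.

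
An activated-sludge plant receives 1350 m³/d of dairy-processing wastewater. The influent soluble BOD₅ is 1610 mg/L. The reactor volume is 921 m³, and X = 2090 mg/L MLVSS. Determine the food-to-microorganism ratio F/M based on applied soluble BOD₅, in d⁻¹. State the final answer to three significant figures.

F/M ≈ 1.13 d⁻¹

Food-to-microorganism ratio F/M = Q S₀ / (V X) = 1350 × 1610 / (921.0 × 2090) = 1.129 d⁻¹.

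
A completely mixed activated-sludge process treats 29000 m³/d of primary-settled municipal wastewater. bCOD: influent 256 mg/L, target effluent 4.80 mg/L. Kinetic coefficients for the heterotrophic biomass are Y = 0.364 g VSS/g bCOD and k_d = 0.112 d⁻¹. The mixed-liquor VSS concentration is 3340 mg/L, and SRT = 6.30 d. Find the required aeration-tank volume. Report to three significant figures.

V ≈ 2930 m³

From the SRT design equation V = Y Q (S₀−S) θ_c / [X (1 + k_d θ_c)] = 0.364 × 29000 × (256 − 4.80) × 6.30 / [3340 × (1 + 0.112 × 6.30)] = 1.67×10^7 / 5697 = 2932 m³.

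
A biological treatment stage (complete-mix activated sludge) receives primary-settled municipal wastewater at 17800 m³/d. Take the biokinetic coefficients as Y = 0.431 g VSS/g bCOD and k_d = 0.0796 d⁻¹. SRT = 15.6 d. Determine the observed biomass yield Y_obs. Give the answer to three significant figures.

Y_obs ≈ 0.192 g VSS/g bCOD

Y_obs = Y / (1 + k_d θ_c) = 0.431 / (1 + 0.0796 × 15.6) = 0.431 / 2.242 = 0.1923.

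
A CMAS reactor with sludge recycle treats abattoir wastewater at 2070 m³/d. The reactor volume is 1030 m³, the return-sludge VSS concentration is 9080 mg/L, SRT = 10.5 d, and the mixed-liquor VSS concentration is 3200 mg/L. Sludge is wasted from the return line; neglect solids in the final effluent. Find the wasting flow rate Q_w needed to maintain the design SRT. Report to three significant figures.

Q_w ≈ 34.6 m³/d

θ_c = V·X/(Q_w·X_r) when wasting from the recycle, so Q_w = V·X/(θ_c·X_r) = 1030 × 3200 / (10.5 × 9080) = 34.57 m³/d.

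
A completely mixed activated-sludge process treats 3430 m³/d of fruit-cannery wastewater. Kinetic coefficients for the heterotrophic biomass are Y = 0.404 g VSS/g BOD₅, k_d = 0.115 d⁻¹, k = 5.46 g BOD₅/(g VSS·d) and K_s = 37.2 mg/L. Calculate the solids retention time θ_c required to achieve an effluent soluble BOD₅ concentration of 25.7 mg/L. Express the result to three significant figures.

θ_c ≈ 1.27 d

At the target effluent, Y k S/(K_s+S) = 0.404×5.46×25.7/62.90 = 0.9013 d⁻¹.
1/θ_c = 0.9013 − 0.115 = 0.7863 d⁻¹, so θ_c = 1.272 d.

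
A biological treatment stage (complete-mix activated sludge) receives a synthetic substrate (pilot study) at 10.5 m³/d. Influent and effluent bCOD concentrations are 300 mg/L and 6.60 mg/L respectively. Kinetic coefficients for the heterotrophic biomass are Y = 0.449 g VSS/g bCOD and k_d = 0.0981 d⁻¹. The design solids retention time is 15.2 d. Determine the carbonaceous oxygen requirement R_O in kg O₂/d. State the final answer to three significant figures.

The observed yield is Y_obs = Y/(1 + k_d·θ_c) = 0.449 / (1 + 0.0981 × 15.2) = 0.449 / 2.491 = 0.1802 g VSS per g bCOD removed.
Mass of bCOD removed per day: Q(S₀ − S) = 10.5 × 293.4 g/m³ = 3.081 kg/d.
Net sludge production P_X = 0.1802 × 3.081 = 0.5553 kg VSS/d.
R_O = Q·(S₀ − S) − 1.42·P_X = 3.081 − 1.42 × 0.5553 = 2.292 kg O₂/d.

R_O ≈ 2.29 kg O₂/d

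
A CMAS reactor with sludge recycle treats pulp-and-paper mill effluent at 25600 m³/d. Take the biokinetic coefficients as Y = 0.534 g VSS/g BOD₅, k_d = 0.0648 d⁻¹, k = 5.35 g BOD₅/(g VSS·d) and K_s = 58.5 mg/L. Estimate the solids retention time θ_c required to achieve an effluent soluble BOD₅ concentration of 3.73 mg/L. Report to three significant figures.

θ_c ≈ 9.40 d

At the target effluent, Y k S/(K_s+S) = 0.534×5.35×3.73/62.23 = 0.1712 d⁻¹.
θ_c = 1/(μ − k_d) = 1/(0.1712 − 0.0648) = 1/0.1064 = 9.395 d.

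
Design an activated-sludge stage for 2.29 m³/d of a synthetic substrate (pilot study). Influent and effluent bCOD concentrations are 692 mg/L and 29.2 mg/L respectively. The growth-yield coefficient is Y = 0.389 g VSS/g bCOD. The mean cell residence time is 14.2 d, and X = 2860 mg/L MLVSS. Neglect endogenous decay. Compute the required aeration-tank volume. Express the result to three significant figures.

V·X = Y·Q·ΔS·θ_c gives V = 0.389 × 2.29 × (692 − 29.2) × 14.2 / 2860 = 2.931 m³.

V ≈ 2.93 m³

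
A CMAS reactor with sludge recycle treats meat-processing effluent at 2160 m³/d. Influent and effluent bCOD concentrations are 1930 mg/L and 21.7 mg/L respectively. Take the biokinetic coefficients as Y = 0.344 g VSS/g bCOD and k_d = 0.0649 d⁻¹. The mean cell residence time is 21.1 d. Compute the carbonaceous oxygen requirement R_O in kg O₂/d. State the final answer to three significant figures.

Y_obs = Y / (1 + k_d θ_c) = 0.344 / (1 + 0.0649 × 21.1) = 0.344 / 2.369 = 0.1452.
Mass of bCOD removed per day: Q(S₀ − S) = 2160 × 1908 g/m³ = 4122 kg/d.
Biomass synthesised: P_X = Y_obs × 4122 = 598.4 kg VSS/d.
R_O = Q·ΔS − 1.42 P_X = 4122 − 849.8 = 3272 kg O₂/d.

R_O ≈ 3270 kg O₂/d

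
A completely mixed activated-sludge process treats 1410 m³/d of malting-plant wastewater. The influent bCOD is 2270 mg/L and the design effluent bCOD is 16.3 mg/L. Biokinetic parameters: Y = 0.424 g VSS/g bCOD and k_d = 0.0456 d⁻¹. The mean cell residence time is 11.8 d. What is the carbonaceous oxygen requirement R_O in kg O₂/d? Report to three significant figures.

R_O ≈ 1930 kg O₂/d

Correct the yield for decay: Y_obs = Y/(1 + k_d θ_c) = 0.424 / (1 + 0.0456 × 11.8) = 0.424 / 1.538 = 0.2757.
ΔS = 2270 − 16.3 = 2254 mg/L, so the substrate removal rate is 1410 × 2254/1000 = 3178 kg bCOD/d.
P_X = Y_obs·Q·(S₀ − S) = 0.2757 × 3178 = 876.0 kg VSS/d.
Carbonaceous O₂ demand = substrate oxidised − cell-mass equivalent = 3178 − 1.42 × 876.0 = 1934 kg O₂/d.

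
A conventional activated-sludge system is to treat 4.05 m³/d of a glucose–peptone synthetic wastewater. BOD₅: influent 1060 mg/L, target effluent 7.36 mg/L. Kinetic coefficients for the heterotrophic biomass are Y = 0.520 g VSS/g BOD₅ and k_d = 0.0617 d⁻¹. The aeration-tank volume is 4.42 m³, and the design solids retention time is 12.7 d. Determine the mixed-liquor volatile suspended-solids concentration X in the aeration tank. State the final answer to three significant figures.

Solving the biomass balance for X: X = Y Q (S₀−S) θ_c / [V (1+k_d θ_c)] = 0.520 × 4.05 × (1060 − 7.36) × 12.7 / [4.42 × (1 + 0.0617 × 12.7)] = 3571 mg/L.

X ≈ 3570 mg/L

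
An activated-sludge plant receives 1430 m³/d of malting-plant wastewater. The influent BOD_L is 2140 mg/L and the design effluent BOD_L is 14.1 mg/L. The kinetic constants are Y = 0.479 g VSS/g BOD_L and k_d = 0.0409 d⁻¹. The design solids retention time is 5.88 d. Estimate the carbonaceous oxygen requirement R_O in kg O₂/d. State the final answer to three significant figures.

Observed yield with endogenous decay: Y_obs = Y / (1 + k_d·θ_c) = 0.479 / (1 + 0.0409 × 5.88) = 0.479 / 1.240 = 0.3861 g VSS/g BOD_L.
Q·(S₀ − S) = 1430 × (2140 − 14.1) × 10⁻³ = 3040 kg/d removed.
Biomass synthesised: P_X = Y_obs × 3040 = 1174 kg VSS/d.
Carbonaceous O₂ demand = substrate oxidised − cell-mass equivalent = 3040 − 1.42 × 1174 = 1373 kg O₂/d.

R_O ≈ 1370 kg O₂/d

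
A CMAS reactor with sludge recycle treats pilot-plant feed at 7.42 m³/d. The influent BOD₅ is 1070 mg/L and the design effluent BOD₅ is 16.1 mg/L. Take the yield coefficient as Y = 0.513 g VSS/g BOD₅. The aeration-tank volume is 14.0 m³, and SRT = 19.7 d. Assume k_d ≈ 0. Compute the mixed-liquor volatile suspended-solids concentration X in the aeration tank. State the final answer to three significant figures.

Without decay, X = Y Q (S₀−S) θ_c / V = 0.513 × 7.42 × (1070 − 16.1) × 19.7 / 14.0 = 5645 mg/L.

X ≈ 5640 mg/L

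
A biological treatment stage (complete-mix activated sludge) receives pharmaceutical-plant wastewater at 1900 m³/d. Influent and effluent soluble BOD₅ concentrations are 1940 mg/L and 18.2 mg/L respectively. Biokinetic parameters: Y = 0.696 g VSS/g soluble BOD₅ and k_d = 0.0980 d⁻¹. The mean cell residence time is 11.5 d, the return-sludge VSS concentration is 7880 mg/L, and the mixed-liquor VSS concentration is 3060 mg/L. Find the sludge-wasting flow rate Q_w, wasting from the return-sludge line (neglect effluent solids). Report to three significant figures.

From the SRT design equation V = Y Q (S₀−S) θ_c / [X (1 + k_d θ_c)] = 0.696 × 1900 × (1940 − 18.2) × 11.5 / [3060 × (1 + 0.0980 × 11.5)] = 2.92×10^7 / 6509 = 4490 m³.
θ_c = V·X/(Q_w·X_r) when wasting from the recycle, so Q_w = V·X/(θ_c·X_r) = 4490 × 3060 / (11.5 × 7880) = 151.6 m³/d.

Q_w ≈ 152 m³/d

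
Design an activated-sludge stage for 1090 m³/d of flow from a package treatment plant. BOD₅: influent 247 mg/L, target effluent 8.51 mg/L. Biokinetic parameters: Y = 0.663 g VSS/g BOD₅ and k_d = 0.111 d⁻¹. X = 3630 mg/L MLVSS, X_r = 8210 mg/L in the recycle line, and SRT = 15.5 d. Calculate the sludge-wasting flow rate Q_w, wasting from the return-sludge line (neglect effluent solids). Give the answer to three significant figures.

Steady-state biomass mass balance: V·X·(1 + k_d·θ_c) = Y·Q·(S₀ − S)·θ_c, so V = 0.663 × 1090 × (247 − 8.51) × 15.5 / [3630 × (1 + 0.111 × 15.5)] = 2.67×10^6 / 9875 = 270.5 m³.
Q_w = (V·X)/(θ_c X_r) = 270.5 × 3630 / (15.5 × 8210) = 7.716 m³/d.

Q_w ≈ 7.72 m³/d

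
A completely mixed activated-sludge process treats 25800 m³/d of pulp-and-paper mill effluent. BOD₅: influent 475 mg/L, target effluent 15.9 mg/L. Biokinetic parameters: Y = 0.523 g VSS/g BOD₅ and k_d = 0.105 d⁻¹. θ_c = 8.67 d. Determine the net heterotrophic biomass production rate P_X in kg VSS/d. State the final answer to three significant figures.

P_X ≈ 3240 kg VSS/d

Observed yield with endogenous decay: Y_obs = Y / (1 + k_d·θ_c) = 0.523 / (1 + 0.105 × 8.67) = 0.523 / 1.910 = 0.2738 g VSS/g BOD₅.
ΔS = 475 − 15.9 = 459.1 mg/L, so the substrate removal rate is 25800 × 459.1/1000 = 11845 kg BOD₅/d.
So the net sludge growth is P_X = 0.2738 × 11845 = 3243 kg VSS/d.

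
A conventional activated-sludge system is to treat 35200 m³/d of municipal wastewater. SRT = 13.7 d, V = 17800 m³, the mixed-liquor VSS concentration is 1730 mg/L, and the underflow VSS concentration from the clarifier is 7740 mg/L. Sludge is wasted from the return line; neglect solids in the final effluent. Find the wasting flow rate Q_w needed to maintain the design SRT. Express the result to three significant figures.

Q_w = (V·X)/(θ_c X_r) = 17800 × 1730 / (13.7 × 7740) = 290.4 m³/d.

Q_w ≈ 290 m³/d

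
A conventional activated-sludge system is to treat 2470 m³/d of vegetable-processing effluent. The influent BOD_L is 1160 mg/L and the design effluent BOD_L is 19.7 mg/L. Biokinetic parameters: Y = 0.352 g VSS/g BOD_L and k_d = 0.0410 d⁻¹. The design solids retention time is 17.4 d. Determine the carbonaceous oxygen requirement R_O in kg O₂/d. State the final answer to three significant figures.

Observed yield with endogenous decay: Y_obs = Y / (1 + k_d·θ_c) = 0.352 / (1 + 0.0410 × 17.4) = 0.352 / 1.713 = 0.2054 g VSS/g BOD_L.
ΔS = 1160 − 19.7 = 1140 mg/L, so the substrate removal rate is 2470 × 1140/1000 = 2817 kg BOD_L/d.
Net sludge production P_X = 0.2054 × 2817 = 578.6 kg VSS/d.
R_O = Q·(S₀ − S) − 1.42·P_X = 2817 − 1.42 × 578.6 = 1995 kg O₂/d.

R_O ≈ 1990 kg O₂/d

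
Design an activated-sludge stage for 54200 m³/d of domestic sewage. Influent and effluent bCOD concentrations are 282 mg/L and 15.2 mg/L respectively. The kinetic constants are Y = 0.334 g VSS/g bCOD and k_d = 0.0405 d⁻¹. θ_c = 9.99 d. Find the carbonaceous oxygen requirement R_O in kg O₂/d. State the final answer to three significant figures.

Observed yield with endogenous decay: Y_obs = Y / (1 + k_d·θ_c) = 0.334 / (1 + 0.0405 × 9.99) = 0.334 / 1.405 = 0.2378 g VSS/g bCOD.
Mass of bCOD removed per day: Q(S₀ − S) = 54200 × 266.8 g/m³ = 14461 kg/d.
Biomass synthesised: P_X = Y_obs × 14461 = 3439 kg VSS/d.
R_O = Q·(S₀ − S) − 1.42·P_X = 14461 − 1.42 × 3439 = 9578 kg O₂/d.

R_O ≈ 9580 kg O₂/d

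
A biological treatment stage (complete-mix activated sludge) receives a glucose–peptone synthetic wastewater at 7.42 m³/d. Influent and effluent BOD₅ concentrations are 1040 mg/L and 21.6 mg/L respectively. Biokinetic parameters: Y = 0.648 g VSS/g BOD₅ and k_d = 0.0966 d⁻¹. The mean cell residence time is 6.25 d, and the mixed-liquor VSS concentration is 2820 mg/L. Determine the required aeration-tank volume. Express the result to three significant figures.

V ≈ 6.77 m³

Rearranging the biomass balance for a CMAS with decay, V = Y·Q·ΔS·θ_c / [X·(1+k_d θ_c)] = 0.648 × 7.42 × (1040 − 21.6) × 6.25 / [2820 × (1 + 0.0966 × 6.25)] = 3.06×10^4 / 4523 = 6.767 m³.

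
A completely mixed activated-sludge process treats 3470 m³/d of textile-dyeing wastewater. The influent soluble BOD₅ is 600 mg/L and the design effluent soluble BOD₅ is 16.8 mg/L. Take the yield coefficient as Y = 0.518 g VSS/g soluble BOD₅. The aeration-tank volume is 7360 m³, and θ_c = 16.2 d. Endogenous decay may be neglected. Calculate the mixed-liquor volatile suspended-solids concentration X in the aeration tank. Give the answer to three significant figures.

X ≈ 2310 mg/L

From V·X = Y·Q·(S₀ − S)·θ_c (decay neglected): X = 0.518 × 3470 × (600 − 16.8) × 16.2 / 7360 = 2307 mg/L.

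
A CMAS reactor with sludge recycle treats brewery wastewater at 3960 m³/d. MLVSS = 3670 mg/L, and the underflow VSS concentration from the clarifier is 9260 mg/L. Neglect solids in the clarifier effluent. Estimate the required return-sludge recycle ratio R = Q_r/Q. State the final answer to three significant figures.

R ≈ 0.657

Mass balance around the secondary clarifier (neglecting effluent solids): R = X / (X_r − X) = 3670 / (9260 − 3670) = 0.6565.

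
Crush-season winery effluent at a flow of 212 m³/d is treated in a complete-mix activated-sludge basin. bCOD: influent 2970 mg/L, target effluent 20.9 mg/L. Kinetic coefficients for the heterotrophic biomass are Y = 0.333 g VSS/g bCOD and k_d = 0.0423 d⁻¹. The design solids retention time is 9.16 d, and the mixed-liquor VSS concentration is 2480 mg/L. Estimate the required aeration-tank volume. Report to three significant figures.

V ≈ 554 m³

From the SRT design equation V = Y Q (S₀−S) θ_c / [X (1 + k_d θ_c)] = 0.333 × 212 × (2970 − 20.9) × 9.16 / [2480 × (1 + 0.0423 × 9.16)] = 1.91×10^6 / 3441 = 554.2 m³.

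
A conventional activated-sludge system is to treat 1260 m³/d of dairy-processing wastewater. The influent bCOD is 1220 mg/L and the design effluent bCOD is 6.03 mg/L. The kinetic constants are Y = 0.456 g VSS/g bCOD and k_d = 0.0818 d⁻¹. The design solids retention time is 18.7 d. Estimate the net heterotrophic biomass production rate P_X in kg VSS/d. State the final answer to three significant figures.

P_X ≈ 276 kg VSS/d

The observed yield is Y_obs = Y/(1 + k_d·θ_c) = 0.456 / (1 + 0.0818 × 18.7) = 0.456 / 2.530 = 0.1803 g VSS per g bCOD removed.
Q·(S₀ − S) = 1260 × (1220 − 6.03) × 10⁻³ = 1530 kg/d removed.
P_X = Y_obs · Q(S₀ − S) = 0.1803 × 1530 = 275.7 kg VSS/d.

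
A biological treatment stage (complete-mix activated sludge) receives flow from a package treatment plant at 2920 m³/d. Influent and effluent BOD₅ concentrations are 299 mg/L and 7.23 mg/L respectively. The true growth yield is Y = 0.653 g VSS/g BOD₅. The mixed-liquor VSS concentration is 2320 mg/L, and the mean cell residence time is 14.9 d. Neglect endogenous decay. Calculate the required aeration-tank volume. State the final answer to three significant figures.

V ≈ 3570 m³

V·X = Y·Q·ΔS·θ_c gives V = 0.653 × 2920 × (299 − 7.23) × 14.9 / 2320 = 3573 m³.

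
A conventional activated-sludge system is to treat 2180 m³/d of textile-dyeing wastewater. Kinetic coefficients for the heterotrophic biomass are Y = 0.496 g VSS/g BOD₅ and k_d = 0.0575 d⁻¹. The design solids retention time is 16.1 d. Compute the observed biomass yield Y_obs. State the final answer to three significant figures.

Y_obs ≈ 0.258 g VSS/g BOD₅

The observed yield is Y_obs = Y/(1 + k_d·θ_c) = 0.496 / (1 + 0.0575 × 16.1) = 0.496 / 1.926 = 0.2576 g VSS per g BOD₅ removed.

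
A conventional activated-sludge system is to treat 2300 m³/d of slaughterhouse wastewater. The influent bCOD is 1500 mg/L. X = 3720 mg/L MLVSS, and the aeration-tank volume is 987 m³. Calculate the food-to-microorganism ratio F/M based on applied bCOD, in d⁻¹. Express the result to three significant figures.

Food-to-microorganism ratio F/M = Q S₀ / (V X) = 2300 × 1500 / (987.0 × 3720) = 0.9396 d⁻¹.

F/M ≈ 0.940 d⁻¹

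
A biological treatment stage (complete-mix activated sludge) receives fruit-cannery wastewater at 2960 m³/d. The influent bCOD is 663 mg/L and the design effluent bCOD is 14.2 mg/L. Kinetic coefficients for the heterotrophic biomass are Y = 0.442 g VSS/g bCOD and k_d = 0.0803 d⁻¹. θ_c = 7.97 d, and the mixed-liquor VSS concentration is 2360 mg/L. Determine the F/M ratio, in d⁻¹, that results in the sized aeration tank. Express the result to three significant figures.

F/M ≈ 0.476 d⁻¹

Steady-state biomass mass balance: V·X·(1 + k_d·θ_c) = Y·Q·(S₀ − S)·θ_c, so V = 0.442 × 2960 × (663 − 14.2) × 7.97 / [2360 × (1 + 0.0803 × 7.97)] = 6.77×10^6 / 3870 = 1748 m³.
Food-to-microorganism ratio F/M = Q S₀ / (V X) = 2960 × 663 / (1748 × 2360) = 0.4757 d⁻¹.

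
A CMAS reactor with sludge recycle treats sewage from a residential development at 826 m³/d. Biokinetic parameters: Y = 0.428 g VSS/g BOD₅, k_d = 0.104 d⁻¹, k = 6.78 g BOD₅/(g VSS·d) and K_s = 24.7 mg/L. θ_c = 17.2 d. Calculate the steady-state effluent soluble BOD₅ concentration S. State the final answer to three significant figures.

S ≈ 1.46 mg/L

From the Monod/SRT balance for a CMAS, S = K_s·(1+k_d θ_c)/[θ_c·(Y k − k_d) − 1] = 24.7 × (1 + 0.104 × 17.2) / [17.2 × (0.428 × 6.78 − 0.104) − 1] = 68.88 / 47.12 = 1.462 mg/L.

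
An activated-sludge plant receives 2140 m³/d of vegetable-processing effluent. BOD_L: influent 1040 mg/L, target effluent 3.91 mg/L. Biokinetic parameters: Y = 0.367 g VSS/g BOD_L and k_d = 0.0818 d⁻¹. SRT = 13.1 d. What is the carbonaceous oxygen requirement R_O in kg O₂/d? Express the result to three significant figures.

Observed yield with endogenous decay: Y_obs = Y / (1 + k_d·θ_c) = 0.367 / (1 + 0.0818 × 13.1) = 0.367 / 2.072 = 0.1772 g VSS/g BOD_L.
Substrate removed = Q·(S₀ − S) = 2140 m³/d × (1040 − 3.91) g/m³ = 2.22×10^6 g/d = 2217 kg/d.
P_X = Y_obs·Q·(S₀ − S) = 0.1772 × 2217 = 392.8 kg VSS/d.
R_O = Q·(S₀ − S) − 1.42·P_X = 2217 − 1.42 × 392.8 = 1659 kg O₂/d.

R_O ≈ 1660 kg O₂/d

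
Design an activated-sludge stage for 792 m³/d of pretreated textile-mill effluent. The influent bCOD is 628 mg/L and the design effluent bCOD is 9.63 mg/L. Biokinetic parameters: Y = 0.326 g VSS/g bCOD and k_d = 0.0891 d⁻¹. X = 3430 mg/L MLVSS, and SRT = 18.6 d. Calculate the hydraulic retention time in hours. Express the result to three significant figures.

From the SRT design equation V = Y Q (S₀−S) θ_c / [X (1 + k_d θ_c)] = 0.326 × 792 × (628 − 9.63) × 18.6 / [3430 × (1 + 0.0891 × 18.6)] = 2.97×10^6 / 9114 = 325.8 m³.
Hydraulic retention time τ = V/Q = 325.8 / 792 = 0.4114 d = 9.873 h.

τ ≈ 9.87 h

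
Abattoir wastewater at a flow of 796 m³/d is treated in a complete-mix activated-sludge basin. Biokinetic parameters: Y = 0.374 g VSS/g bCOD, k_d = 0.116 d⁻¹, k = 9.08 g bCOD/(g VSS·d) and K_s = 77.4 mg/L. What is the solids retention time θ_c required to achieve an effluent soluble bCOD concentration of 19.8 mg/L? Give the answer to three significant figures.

Specific growth rate at S = 19.8 mg/L: μ = YkS/(K_s+S) = 0.374·9.08·19.8/(77.4+19.8) = 0.6918 d⁻¹.
θ_c = 1/(μ − k_d) = 1/(0.6918 − 0.116) = 1/0.5758 = 1.737 d.

θ_c ≈ 1.74 d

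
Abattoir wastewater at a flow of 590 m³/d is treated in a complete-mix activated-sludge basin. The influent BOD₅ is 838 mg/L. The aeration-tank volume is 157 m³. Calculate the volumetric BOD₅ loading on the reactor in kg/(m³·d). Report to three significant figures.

L_v ≈ 3.15 kg BOD₅/(m³·d)

L_v = Q S₀ / V = 590 × 838 × 10⁻³ / 157.0 = 3.149 kg/(m³·d).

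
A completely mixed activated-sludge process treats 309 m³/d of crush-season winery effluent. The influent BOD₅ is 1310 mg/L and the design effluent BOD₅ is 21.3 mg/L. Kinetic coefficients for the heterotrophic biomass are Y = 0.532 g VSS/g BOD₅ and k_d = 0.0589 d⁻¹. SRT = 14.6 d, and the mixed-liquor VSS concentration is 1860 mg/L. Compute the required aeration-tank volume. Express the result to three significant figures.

V ≈ 894 m³

From the SRT design equation V = Y Q (S₀−S) θ_c / [X (1 + k_d θ_c)] = 0.532 × 309 × (1310 − 21.3) × 14.6 / [1860 × (1 + 0.0589 × 14.6)] = 3.09×10^6 / 3459 = 894.1 m³.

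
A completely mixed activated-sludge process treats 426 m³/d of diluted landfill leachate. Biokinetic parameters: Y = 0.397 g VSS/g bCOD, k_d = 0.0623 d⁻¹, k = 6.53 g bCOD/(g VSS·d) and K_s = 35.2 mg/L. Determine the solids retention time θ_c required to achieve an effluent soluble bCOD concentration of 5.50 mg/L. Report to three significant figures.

θ_c ≈ 3.47 d

From 1/θ_c = Y·k·S/(K_s + S) − k_d: Y·k·S/(K_s+S) = 0.397 × 6.53 × 5.50 / (35.2 + 5.50) = 0.3503 d⁻¹.
Then 1/θ_c = μ − k_d = 0.3503 − 0.0623 = 0.2880 d⁻¹, giving θ_c = 3.472 d.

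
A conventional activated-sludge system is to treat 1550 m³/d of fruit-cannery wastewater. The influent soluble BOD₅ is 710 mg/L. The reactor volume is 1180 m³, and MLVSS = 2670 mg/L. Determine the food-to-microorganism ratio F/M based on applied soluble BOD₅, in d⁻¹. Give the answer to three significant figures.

F/M ≈ 0.349 d⁻¹

F/M = Q·S₀ / (V·X) = 1550 × 710 / (1180 × 2670) = 0.3493 g soluble BOD₅·(g VSS·d)⁻¹.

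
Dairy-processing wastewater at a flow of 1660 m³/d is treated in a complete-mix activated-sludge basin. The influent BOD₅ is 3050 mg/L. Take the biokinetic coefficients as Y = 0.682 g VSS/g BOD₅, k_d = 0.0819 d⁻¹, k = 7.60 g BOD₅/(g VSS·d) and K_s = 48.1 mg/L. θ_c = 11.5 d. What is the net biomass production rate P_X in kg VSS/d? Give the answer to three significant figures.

For a completely mixed reactor with recycle the Lawrence–McCarty relation gives S = K_s·(1 + k_d·θ_c) / [θ_c·(Y·k − k_d) − 1] = 48.1 × (1 + 0.0819 × 11.5) / [11.5 × (0.682 × 7.60 − 0.0819) − 1] = 93.40 / 57.66 = 1.620 mg/L.
The observed yield is Y_obs = Y/(1 + k_d·θ_c) = 0.682 / (1 + 0.0819 × 11.5) = 0.682 / 1.942 = 0.3512 g VSS per g BOD₅ removed.
Substrate removed = Q·(S₀ − S) = 1660 m³/d × (3050 − 1.62) g/m³ = 5.06×10^6 g/d = 5060 kg/d.
Biomass produced: P_X = Y_obs·Q·ΔS = 0.3512 × 5060 ≈ 1777 kg VSS/d.

P_X ≈ 1780 kg VSS/d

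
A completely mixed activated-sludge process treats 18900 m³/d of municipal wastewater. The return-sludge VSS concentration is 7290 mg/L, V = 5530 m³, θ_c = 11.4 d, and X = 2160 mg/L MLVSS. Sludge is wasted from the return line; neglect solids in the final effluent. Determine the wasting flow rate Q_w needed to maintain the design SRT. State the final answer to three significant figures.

Q_w = (V·X)/(θ_c X_r) = 5530 × 2160 / (11.4 × 7290) = 143.7 m³/d.

Q_w ≈ 144 m³/d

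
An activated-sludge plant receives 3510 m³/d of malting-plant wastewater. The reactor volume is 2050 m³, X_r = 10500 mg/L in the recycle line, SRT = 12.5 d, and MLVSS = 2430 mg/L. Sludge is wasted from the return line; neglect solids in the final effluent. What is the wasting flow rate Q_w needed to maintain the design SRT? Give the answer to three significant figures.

Q_w ≈ 38.0 m³/d

Q_w = (V·X)/(θ_c X_r) = 2050 × 2430 / (12.5 × 10500) = 37.95 m³/d.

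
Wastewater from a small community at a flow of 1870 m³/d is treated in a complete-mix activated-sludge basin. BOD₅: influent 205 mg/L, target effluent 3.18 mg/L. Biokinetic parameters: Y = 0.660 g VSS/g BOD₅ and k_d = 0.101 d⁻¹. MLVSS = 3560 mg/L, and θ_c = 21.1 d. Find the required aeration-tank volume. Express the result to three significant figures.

From the SRT design equation V = Y Q (S₀−S) θ_c / [X (1 + k_d θ_c)] = 0.660 × 1870 × (205 − 3.18) × 21.1 / [3560 × (1 + 0.101 × 21.1)] = 5.26×10^6 / 11147 = 471.5 m³.

V ≈ 472 m³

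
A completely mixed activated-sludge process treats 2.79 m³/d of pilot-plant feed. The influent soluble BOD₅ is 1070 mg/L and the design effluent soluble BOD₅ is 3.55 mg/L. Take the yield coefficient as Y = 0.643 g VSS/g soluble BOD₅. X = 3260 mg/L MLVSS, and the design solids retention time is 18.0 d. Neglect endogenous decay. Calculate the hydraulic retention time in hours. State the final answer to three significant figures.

τ ≈ 90.9 h

Biomass mass balance (decay neglected): V·X = Y·Q·(S₀ − S)·θ_c, so V = 0.643 × 2.79 × (1070 − 3.55) × 18.0 / 3260 = 10.56 m³.
Hydraulic retention time τ = V/Q = 10.56 / 2.79 = 3.786 d = 90.87 h.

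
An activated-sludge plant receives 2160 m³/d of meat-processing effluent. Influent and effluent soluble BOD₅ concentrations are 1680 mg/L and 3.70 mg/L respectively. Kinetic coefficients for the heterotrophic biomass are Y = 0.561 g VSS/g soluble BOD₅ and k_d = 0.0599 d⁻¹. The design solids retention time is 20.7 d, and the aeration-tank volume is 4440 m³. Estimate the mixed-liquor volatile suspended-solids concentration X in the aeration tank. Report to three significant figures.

X = Y·Q·ΔS·θ_c / [V·(1 + k_d θ_c)] = 0.561 × 2160 × (1680 − 3.70) × 20.7 / [4440 × (1 + 0.0599 × 20.7)] = 4228 mg/L.

X ≈ 4230 mg/L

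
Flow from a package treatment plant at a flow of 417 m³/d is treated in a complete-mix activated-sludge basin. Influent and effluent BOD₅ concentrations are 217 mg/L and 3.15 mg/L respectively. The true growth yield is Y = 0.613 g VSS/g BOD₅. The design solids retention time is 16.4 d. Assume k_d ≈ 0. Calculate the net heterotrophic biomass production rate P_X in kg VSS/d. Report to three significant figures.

P_X ≈ 54.7 kg VSS/d

No decay correction is needed, so Y_obs = Y = 0.613.
Q·(S₀ − S) = 417 × (217 − 3.15) × 10⁻³ = 89.18 kg/d removed.
So the net sludge growth is P_X = 0.6130 × 89.18 = 54.66 kg VSS/d.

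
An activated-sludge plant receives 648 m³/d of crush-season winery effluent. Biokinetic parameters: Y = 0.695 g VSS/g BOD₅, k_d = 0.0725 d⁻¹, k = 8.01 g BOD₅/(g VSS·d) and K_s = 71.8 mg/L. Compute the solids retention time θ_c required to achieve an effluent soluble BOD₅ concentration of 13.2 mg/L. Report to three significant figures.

Specific growth rate at S = 13.2 mg/L: μ = YkS/(K_s+S) = 0.695·8.01·13.2/(71.8+13.2) = 0.8645 d⁻¹.
θ_c = 1/(μ − k_d) = 1/(0.8645 − 0.0725) = 1/0.7920 = 1.263 d.

θ_c ≈ 1.26 d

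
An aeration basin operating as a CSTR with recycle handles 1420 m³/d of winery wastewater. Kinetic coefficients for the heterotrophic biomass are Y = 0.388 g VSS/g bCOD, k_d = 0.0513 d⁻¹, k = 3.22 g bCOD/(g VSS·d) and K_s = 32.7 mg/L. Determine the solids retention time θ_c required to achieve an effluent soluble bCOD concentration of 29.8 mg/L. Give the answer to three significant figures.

From 1/θ_c = Y·k·S/(K_s + S) − k_d: Y·k·S/(K_s+S) = 0.388 × 3.22 × 29.8 / (32.7 + 29.8) = 0.5957 d⁻¹.
1/θ_c = 0.5957 − 0.0513 = 0.5444 d⁻¹, so θ_c = 1.837 d.

θ_c ≈ 1.84 d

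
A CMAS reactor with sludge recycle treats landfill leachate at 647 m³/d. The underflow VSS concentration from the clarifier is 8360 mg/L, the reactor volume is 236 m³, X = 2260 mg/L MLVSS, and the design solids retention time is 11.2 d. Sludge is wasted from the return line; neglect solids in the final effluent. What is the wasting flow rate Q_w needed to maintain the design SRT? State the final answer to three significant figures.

Q_w = (V·X)/(θ_c X_r) = 236.0 × 2260 / (11.2 × 8360) = 5.696 m³/d.

Q_w ≈ 5.70 m³/d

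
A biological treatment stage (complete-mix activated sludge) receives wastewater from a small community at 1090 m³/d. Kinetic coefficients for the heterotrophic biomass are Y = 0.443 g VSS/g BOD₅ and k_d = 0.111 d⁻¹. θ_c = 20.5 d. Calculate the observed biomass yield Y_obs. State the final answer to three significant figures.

Observed yield with endogenous decay: Y_obs = Y / (1 + k_d·θ_c) = 0.443 / (1 + 0.111 × 20.5) = 0.443 / 3.276 = 0.1352 g VSS/g BOD₅.

Y_obs ≈ 0.135 g VSS/g BOD₅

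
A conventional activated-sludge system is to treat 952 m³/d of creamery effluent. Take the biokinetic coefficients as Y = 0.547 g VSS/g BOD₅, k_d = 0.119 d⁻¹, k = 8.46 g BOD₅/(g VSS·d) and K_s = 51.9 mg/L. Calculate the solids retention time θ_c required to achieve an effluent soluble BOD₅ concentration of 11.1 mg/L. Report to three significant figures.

At the target effluent, Y k S/(K_s+S) = 0.547×8.46×11.1/63.00 = 0.8153 d⁻¹.
θ_c = 1/(μ − k_d) = 1/(0.8153 − 0.119) = 1/0.6963 = 1.436 d.

θ_c ≈ 1.44 d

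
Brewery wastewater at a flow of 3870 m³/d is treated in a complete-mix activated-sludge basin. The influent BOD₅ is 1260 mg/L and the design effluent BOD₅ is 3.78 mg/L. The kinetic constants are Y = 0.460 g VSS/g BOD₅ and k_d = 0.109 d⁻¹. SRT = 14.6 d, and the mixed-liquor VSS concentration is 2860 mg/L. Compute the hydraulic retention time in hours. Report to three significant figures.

τ ≈ 27.3 h

Rearranging the biomass balance for a CMAS with decay, V = Y·Q·ΔS·θ_c / [X·(1+k_d θ_c)] = 0.460 × 3870 × (1260 − 3.78) × 14.6 / [2860 × (1 + 0.109 × 14.6)] = 3.27×10^7 / 7411 = 4405 m³.
HRT = V/Q = 4405 m³ / 3870 m³·d⁻¹ = 1.138 d × 24 = 27.32 h.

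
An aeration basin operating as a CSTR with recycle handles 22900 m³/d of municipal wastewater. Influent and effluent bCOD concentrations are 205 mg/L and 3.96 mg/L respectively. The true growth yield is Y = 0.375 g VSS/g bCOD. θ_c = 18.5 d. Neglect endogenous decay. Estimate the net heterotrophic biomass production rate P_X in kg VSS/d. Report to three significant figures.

With endogenous decay neglected, the observed yield equals the true yield: Y_obs = Y = 0.375 g VSS/g bCOD.
Substrate removed = Q·(S₀ − S) = 22900 m³/d × (205 − 3.96) g/m³ = 4.6×10^6 g/d = 4604 kg/d.
So the net sludge growth is P_X = 0.3750 × 4604 = 1726 kg VSS/d.

P_X ≈ 1730 kg VSS/d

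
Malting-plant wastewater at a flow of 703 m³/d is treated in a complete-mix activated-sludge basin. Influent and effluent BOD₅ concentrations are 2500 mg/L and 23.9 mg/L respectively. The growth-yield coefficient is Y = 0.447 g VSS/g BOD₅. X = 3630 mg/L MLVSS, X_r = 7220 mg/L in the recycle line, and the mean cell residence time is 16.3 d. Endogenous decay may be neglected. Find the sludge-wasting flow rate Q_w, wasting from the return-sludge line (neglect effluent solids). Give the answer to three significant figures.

V·X = Y·Q·ΔS·θ_c gives V = 0.447 × 703 × (2500 − 23.9) × 16.3 / 3630 = 3494 m³.
Q_w = (V·X)/(θ_c X_r) = 3494 × 3630 / (16.3 × 7220) = 107.8 m³/d.

Q_w ≈ 108 m³/d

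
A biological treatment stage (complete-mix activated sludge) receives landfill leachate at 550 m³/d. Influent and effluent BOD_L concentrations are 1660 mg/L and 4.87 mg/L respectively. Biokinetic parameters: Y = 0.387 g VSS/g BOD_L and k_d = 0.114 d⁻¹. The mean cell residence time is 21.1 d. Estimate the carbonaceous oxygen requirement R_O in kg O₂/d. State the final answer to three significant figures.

Observed yield with endogenous decay: Y_obs = Y / (1 + k_d·θ_c) = 0.387 / (1 + 0.114 × 21.1) = 0.387 / 3.405 = 0.1136 g VSS/g BOD_L.
ΔS = 1660 − 4.87 = 1655 mg/L, so the substrate removal rate is 550 × 1655/1000 = 910.3 kg BOD_L/d.
Biomass synthesised: P_X = Y_obs × 910.3 = 103.5 kg VSS/d.
Carbonaceous O₂ demand = substrate oxidised − cell-mass equivalent = 910.3 − 1.42 × 103.5 = 763.4 kg O₂/d.

R_O ≈ 763 kg O₂/d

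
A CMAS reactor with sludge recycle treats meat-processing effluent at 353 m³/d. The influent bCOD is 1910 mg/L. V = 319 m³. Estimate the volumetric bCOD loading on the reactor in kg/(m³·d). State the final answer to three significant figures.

L_v = Q S₀ / V = 353 × 1910 × 10⁻³ / 319.0 = 2.114 kg/(m³·d).

L_v ≈ 2.11 kg bCOD/(m³·d)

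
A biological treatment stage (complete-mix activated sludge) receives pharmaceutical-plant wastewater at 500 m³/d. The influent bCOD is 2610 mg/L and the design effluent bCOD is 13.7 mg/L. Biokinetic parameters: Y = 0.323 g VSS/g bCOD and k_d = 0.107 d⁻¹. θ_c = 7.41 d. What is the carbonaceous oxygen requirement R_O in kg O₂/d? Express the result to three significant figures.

The observed yield is Y_obs = Y/(1 + k_d·θ_c) = 0.323 / (1 + 0.107 × 7.41) = 0.323 / 1.793 = 0.1802 g VSS per g bCOD removed.
Mass of bCOD removed per day: Q(S₀ − S) = 500 × 2596 g/m³ = 1298 kg/d.
Biomass synthesised: P_X = Y_obs × 1298 = 233.9 kg VSS/d.
R_O = Q·(S₀ − S) − 1.42·P_X = 1298 − 1.42 × 233.9 = 966.1 kg O₂/d.

R_O ≈ 966 kg O₂/d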